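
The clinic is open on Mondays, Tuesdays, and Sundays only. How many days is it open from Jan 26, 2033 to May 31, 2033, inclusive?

Jan 26, 2033 is a Wednesday.
That's 126 days from start to end, counting both.
126 = 7 × 18, so the span is exactly 18 full weeks.
Each full week contributes 3 days from the set (Mon, Tue, Sun): 18 × 3 = 54.

54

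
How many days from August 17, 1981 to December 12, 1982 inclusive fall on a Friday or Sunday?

138

August 17, 1981 is a Monday.
From August 17, 1981 to December 12, 1982 is 483 days inclusive.
483 = 7 × 69, so the span is exactly 69 full weeks.
Each full week contributes 2 days from the set (Fri, Sun): 69 × 2 = 138.
Total: 138.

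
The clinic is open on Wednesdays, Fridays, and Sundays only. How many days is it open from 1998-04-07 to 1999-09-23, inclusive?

229

1998-04-07 is a Tuesday.
From 1998-04-07 to 1999-09-23 is 535 days inclusive.
535 = 7 × 76 + 3, so there are 76 full weeks plus 3 extra days.
Each full week contributes 3 days from the set (Wed, Fri, Sun): 76 × 3 = 228.
The 3 extra days are Tue, Wed, Thu — 1 of them qualifies.
Total: 228 + 1 = 229.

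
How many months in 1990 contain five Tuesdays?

A month has five Tuesdays exactly when Tuesday falls within its first (length − 28) days.
Jan: 31 days, starts Mon → 5 of Mon, Tue, Wed ✓
Feb: 28 days, starts Thu → 5 of (none)
Mar: 31 days, starts Thu → 5 of Thu, Fri, Sat
Apr: 30 days, starts Sun → 5 of Sun, Mon
May: 31 days, starts Tue → 5 of Tue, Wed, Thu ✓
Jun: 30 days, starts Fri → 5 of Fri, Sat
Jul: 31 days, starts Sun → 5 of Sun, Mon, Tue ✓
Aug: 31 days, starts Wed → 5 of Wed, Thu, Fri
Sep: 30 days, starts Sat → 5 of Sat, Sun
Oct: 31 days, starts Mon → 5 of Mon, Tue, Wed ✓
Nov: 30 days, starts Thu → 5 of Thu, Fri
Dec: 31 days, starts Sat → 5 of Sat, Sun, Mon
Months with five Tuesdays: Jan, May, Jul, Oct.

4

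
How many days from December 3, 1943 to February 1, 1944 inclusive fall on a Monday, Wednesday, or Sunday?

26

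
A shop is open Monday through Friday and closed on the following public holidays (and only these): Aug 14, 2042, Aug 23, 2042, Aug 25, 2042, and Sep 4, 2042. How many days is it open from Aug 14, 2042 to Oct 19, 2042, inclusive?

44

Aug 14, 2042 is a Thursday.
That's 67 days from start to end, counting both.
67 = 7 × 9 + 4, so there are 9 full weeks plus 4 extra days.
Each full week contributes 5 weekdays (Mon–Fri): 9 × 5 = 45.
The 4 extra days are Thursday, Friday, Saturday, Sunday — 2 of them qualify.
Total: 45 + 2 = 47.
Holidays: Aug 14, 2042 (Thu); Aug 23, 2042 (Sat); Aug 25, 2042 (Mon); Sep 4, 2042 (Thu).
3 of the 4 holidays fall on weekdays; the rest are weekends and were already excluded.
Business days: 47 − 3 = 44.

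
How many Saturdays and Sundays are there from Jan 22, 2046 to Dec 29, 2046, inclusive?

Jan 22, 2046 is a Monday.
From Jan 22, 2046 to Dec 29, 2046 is 342 days inclusive.
342 = 7 × 48 + 6, so there are 48 full weeks plus 6 extra days.
Each full week contributes 2 weekend days (Sat, Sun): 48 × 2 = 96.
The 6 extra days are Mon, Tue, Wed, Thu, Fri, Sat — 1 of them qualifies.
Total: 96 + 1 = 97.

97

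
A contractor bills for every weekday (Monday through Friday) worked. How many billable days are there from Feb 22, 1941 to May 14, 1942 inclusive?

319 weekdays

Feb 22, 1941 is a Saturday.
From Feb 22, 1941 to May 14, 1942 is 447 days inclusive.
447 = 7 × 63 + 6, so there are 63 full weeks plus 6 extra days.
Each full week contributes 5 weekdays (Mon–Fri): 63 × 5 = 315.
The 6 extra days are Saturday, Sunday, Monday, Tuesday, Wednesday, Thursday — 4 of them qualify.
Total: 315 + 4 = 319.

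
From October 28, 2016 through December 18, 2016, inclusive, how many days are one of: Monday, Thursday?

October 28, 2016 is a Friday.
The range spans 52 days (inclusive of both endpoints).
52 = 7 × 7 + 3, so there are 7 full weeks plus 3 extra days.
Each full week contributes 2 days from the set (Mon, Thu): 7 × 2 = 14.
The 3 extra days are Friday, Saturday, Sunday — none qualify.
Total: 14 + 0 = 14.

14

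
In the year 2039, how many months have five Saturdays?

A month has five Saturdays exactly when Saturday falls within its first (length − 28) days.
Jan: 31 days, starts Sat → 5 of Sat, Sun, Mon ✓
Feb: 28 days, starts Tue → 5 of (none)
Mar: 31 days, starts Tue → 5 of Tue, Wed, Thu
Apr: 30 days, starts Fri → 5 of Fri, Sat ✓
May: 31 days, starts Sun → 5 of Sun, Mon, Tue
Jun: 30 days, starts Wed → 5 of Wed, Thu
Jul: 31 days, starts Fri → 5 of Fri, Sat, Sun ✓
Aug: 31 days, starts Mon → 5 of Mon, Tue, Wed
Sep: 30 days, starts Thu → 5 of Thu, Fri
Oct: 31 days, starts Sat → 5 of Sat, Sun, Mon ✓
Nov: 30 days, starts Tue → 5 of Tue, Wed
Dec: 31 days, starts Thu → 5 of Thu, Fri, Sat ✓
Months with five Saturdays: Jan, Apr, Jul, Oct, Dec.

5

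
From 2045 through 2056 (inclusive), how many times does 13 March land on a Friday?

Day of week of March 13 in each year:
2045: Mon, 2046: Tue, 2047: Wed, 2048: Fri ✓, 2049: Sat, 2050: Sun, 2051: Mon, 2052: Wed, 2053: Thu, 2054: Fri ✓, 2055: Sat, 2056: Mon
Fridays: 2048, 2054.

2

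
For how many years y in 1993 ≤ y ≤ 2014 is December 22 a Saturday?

3

Day of week of December 22 in each year:
1993: Wed, 1994: Thu, 1995: Fri, 1996: Sun, 1997: Mon, 1998: Tue, 1999: Wed, 2000: Fri, 2001: Sat ✓, 2002: Sun, 2003: Mon, 2004: Wed, 2005: Thu, 2006: Fri, 2007: Sat ✓, 2008: Mon, 2009: Tue, 2010: Wed, 2011: Thu, 2012: Sat ✓, 2013: Sun, 2014: Mon
Saturdays: 2001, 2007, 2012.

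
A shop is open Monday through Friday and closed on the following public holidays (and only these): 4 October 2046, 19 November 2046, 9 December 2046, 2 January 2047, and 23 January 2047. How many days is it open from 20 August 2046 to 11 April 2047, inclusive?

165

20 August 2046 is a Monday.
The range spans 235 days (inclusive of both endpoints).
235 = 7 × 33 + 4, so there are 33 full weeks plus 4 extra days.
Each full week contributes 5 weekdays (Mon–Fri): 33 × 5 = 165.
The 4 extra days are Mon, Tue, Wed, Thu — 4 of them qualify.
Total: 165 + 4 = 169.
Holidays: 4 October 2046 (Thu); 19 November 2046 (Mon); 9 December 2046 (Sun); 2 January 2047 (Wed); 23 January 2047 (Wed).
4 of the 5 holidays fall on weekdays; the rest are weekends and were already excluded.
Business days: 169 − 4 = 165.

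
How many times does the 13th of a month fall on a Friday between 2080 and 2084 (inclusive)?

Friday-the-13ths by year:
2080: Sep, Dec
2081: Jun
2082: Feb, Mar, Nov
2083: Aug
2084: Oct

8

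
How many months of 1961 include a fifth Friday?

4

A month has five Fridays exactly when Friday falls within its first (length − 28) days.
Jan: 31 days, starts Sun → 5 of Sun, Mon, Tue
Feb: 28 days, starts Wed → 5 of (none)
Mar: 31 days, starts Wed → 5 of Wed, Thu, Fri ✓
Apr: 30 days, starts Sat → 5 of Sat, Sun
May: 31 days, starts Mon → 5 of Mon, Tue, Wed
Jun: 30 days, starts Thu → 5 of Thu, Fri ✓
Jul: 31 days, starts Sat → 5 of Sat, Sun, Mon
Aug: 31 days, starts Tue → 5 of Tue, Wed, Thu
Sep: 30 days, starts Fri → 5 of Fri, Sat ✓
Oct: 31 days, starts Sun → 5 of Sun, Mon, Tue
Nov: 30 days, starts Wed → 5 of Wed, Thu
Dec: 31 days, starts Fri → 5 of Fri, Sat, Sun ✓
Months with five Fridays: Mar, Jun, Sep, Dec.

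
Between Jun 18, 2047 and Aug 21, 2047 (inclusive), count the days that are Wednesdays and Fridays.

Jun 18, 2047 is a Tuesday.
That's 65 days from start to end, counting both.
65 = 7 × 9 + 2, so there are 9 full weeks plus 2 extra days.
Each full week contributes 2 days from the set (Wed, Fri): 9 × 2 = 18.
The 2 extra days are Tue, Wed — 1 of them qualifies.
Total: 18 + 1 = 19.

19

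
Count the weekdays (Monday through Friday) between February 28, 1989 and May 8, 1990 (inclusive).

February 28, 1989 is a Tuesday.
From February 28, 1989 to May 8, 1990 is 435 days inclusive.
435 = 7 × 62 + 1, so there are 62 full weeks plus 1 extra day.
Each full week contributes 5 weekdays (Mon–Fri): 62 × 5 = 310.
The 1 extra day is Tue — 1 of them qualifies.
Total: 310 + 1 = 311.

311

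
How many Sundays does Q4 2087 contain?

1 October 2087 is a Wednesday.
The range spans 92 days (inclusive of both endpoints).
92 = 7 × 13 + 1, so there are 13 full weeks plus 1 extra day.
Each full week contributes one Sunday: 13 so far.
The 1 extra day is Wed — none qualify.
Total: 13 + 0 = 13.

13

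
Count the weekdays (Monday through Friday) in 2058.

Jan 1, 2058 is a Tuesday.
That's 365 days from start to end, counting both.
365 = 7 × 52 + 1, so there are 52 full weeks plus 1 extra day.
Each full week contributes 5 weekdays (Mon–Fri): 52 × 5 = 260.
The 1 extra day is Tuesday — 1 of them qualifies.
Total: 260 + 1 = 261.

261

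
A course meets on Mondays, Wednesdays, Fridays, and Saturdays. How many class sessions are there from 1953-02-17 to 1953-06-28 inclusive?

75

1953-02-17 is a Tuesday.
That's 132 days from start to end, counting both.
132 = 7 × 18 + 6, so there are 18 full weeks plus 6 extra days.
Each full week contributes 4 days from the set (Mon, Wed, Fri, Sat): 18 × 4 = 72.
The 6 extra days are Tuesday, Wednesday, Thursday, Friday, Saturday, Sunday — 3 of them qualify.
Total: 72 + 3 = 75.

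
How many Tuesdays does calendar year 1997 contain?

1 January 1997 is a Wednesday.
From 1 January 1997 to 31 December 1997 is 365 days inclusive.
365 = 7 × 52 + 1, so there are 52 full weeks plus 1 extra day.
Each full week contributes one Tuesday: 52 so far.
The 1 extra day is Wed — none qualify.
Total: 52 + 0 = 52.

52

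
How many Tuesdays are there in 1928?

1928-01-01 is a Sunday.
That's 366 days from start to end, counting both.
366 = 7 × 52 + 2, so there are 52 full weeks plus 2 extra days.
Each full week contributes one Tuesday: 52 so far.
The 2 extra days are Sun, Mon — none qualify.
Total: 52 + 0 = 52.

52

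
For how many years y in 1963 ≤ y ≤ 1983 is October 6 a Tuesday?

3

Day of week of October 6 in each year:
1963: Sun, 1964: Tue ✓, 1965: Wed, 1966: Thu, 1967: Fri, 1968: Sun, 1969: Mon, 1970: Tue ✓, 1971: Wed, 1972: Fri, 1973: Sat, 1974: Sun, 1975: Mon, 1976: Wed, 1977: Thu, 1978: Fri, 1979: Sat, 1980: Mon, 1981: Tue ✓, 1982: Wed, 1983: Thu
Tuesdays: 1964, 1970, 1981.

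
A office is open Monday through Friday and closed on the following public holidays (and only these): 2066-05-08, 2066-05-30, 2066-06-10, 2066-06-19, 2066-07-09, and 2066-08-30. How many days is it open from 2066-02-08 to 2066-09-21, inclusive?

159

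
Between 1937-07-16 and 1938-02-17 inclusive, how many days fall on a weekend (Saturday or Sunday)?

1937-07-16 is a Friday.
That's 217 days from start to end, counting both.
217 = 7 × 31, so the span is exactly 31 full weeks.
Each full week contributes 2 weekend days (Sat, Sun): 31 × 2 = 62.

62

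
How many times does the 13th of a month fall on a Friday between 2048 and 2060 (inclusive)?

Friday-the-13ths by year:
2048: Mar, Nov
2049: Aug
2050: May
2051: Jan, Oct
2052: Sep, Dec
2053: Jun
2054: Feb, Mar, Nov
2055: Aug
2056: Oct
2057: Apr, Jul
2058: Sep, Dec
2059: Jun
2060: Feb, Aug

21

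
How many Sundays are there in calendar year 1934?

52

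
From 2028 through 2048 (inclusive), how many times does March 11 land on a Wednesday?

3

Day of week of March 11 in each year:
2028: Sat, 2029: Sun, 2030: Mon, 2031: Tue, 2032: Thu, 2033: Fri, 2034: Sat, 2035: Sun, 2036: Tue, 2037: Wed ✓, 2038: Thu, 2039: Fri, 2040: Sun, 2041: Mon, 2042: Tue, 2043: Wed ✓, 2044: Fri, 2045: Sat, 2046: Sun, 2047: Mon, 2048: Wed ✓
Wednesdays: 2037, 2043, 2048.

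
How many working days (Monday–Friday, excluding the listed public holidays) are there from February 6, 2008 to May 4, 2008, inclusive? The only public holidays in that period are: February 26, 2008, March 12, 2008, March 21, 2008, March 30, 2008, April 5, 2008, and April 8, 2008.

February 6, 2008 is a Wednesday.
The range spans 89 days (inclusive of both endpoints).
89 = 7 × 12 + 5, so there are 12 full weeks plus 5 extra days.
Each full week contributes 5 weekdays (Mon–Fri): 12 × 5 = 60.
The 5 extra days are Wednesday, Thursday, Friday, Saturday, Sunday — 3 of them qualify.
Total: 60 + 3 = 63.
Holidays: February 26, 2008 (Tue); March 12, 2008 (Wed); March 21, 2008 (Fri); March 30, 2008 (Sun); April 5, 2008 (Sat); April 8, 2008 (Tue).
4 of the 6 holidays fall on weekdays; the rest are weekends and were already excluded.
Business days: 63 − 4 = 59.

59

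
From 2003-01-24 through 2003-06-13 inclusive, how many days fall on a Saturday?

2003-01-24 is a Friday.
The range spans 141 days (inclusive of both endpoints).
141 = 7 × 20 + 1, so there are 20 full weeks plus 1 extra day.
Each full week contributes one Saturday: 20 so far.
The 1 extra day is Fri — none qualify.
Total: 20 + 0 = 20.

20 Saturdays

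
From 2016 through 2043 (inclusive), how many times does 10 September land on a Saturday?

4

Day of week of September 10 in each year:
2016: Sat ✓, 2017: Sun, 2018: Mon, 2019: Tue, 2020: Thu, 2021: Fri, 2022: Sat ✓, 2023: Sun, 2024: Tue, 2025: Wed, 2026: Thu, 2027: Fri, 2028: Sun, 2029: Mon, 2030: Tue, 2031: Wed, 2032: Fri, 2033: Sat ✓, 2034: Sun, 2035: Mon, 2036: Wed, 2037: Thu, 2038: Fri, 2039: Sat ✓, 2040: Mon, 2041: Tue, 2042: Wed, 2043: Thu
Saturdays: 2016, 2022, 2033, 2039.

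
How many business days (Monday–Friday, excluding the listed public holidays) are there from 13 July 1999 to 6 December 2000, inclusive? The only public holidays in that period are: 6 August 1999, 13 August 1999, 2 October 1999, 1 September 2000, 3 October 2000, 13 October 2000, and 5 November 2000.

362

13 July 1999 is a Tuesday.
The range spans 513 days (inclusive of both endpoints).
513 = 7 × 73 + 2, so there are 73 full weeks plus 2 extra days.
Each full week contributes 5 weekdays (Mon–Fri): 73 × 5 = 365.
The 2 extra days are Tue, Wed — 2 of them qualify.
Total: 365 + 2 = 367.
Holidays: 6 August 1999 (Fri); 13 August 1999 (Fri); 2 October 1999 (Sat); 1 September 2000 (Fri); 3 October 2000 (Tue); 13 October 2000 (Fri); 5 November 2000 (Sun).
5 of the 7 holidays fall on weekdays; the rest are weekends and were already excluded.
Business days: 367 − 5 = 362.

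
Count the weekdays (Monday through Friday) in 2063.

261 weekdays

Jan 1, 2063 is a Monday.
That's 365 days from start to end, counting both.
365 = 7 × 52 + 1, so there are 52 full weeks plus 1 extra day.
Each full week contributes 5 weekdays (Mon–Fri): 52 × 5 = 260.
The 1 extra day is Mon — 1 of them qualifies.
Total: 260 + 1 = 261.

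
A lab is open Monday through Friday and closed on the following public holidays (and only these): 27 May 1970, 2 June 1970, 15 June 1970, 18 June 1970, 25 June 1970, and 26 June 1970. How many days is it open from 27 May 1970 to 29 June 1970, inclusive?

27 May 1970 is a Wednesday.
The range spans 34 days (inclusive of both endpoints).
34 = 7 × 4 + 6, so there are 4 full weeks plus 6 extra days.
Each full week contributes 5 weekdays (Mon–Fri): 4 × 5 = 20.
The 6 extra days are Wednesday, Thursday, Friday, Saturday, Sunday, Monday — 4 of them qualify.
Total: 20 + 4 = 24.
Holidays: 27 May 1970 (Wed); 2 June 1970 (Tue); 15 June 1970 (Mon); 18 June 1970 (Thu); 25 June 1970 (Thu); 26 June 1970 (Fri).
All 6 holidays fall on weekdays, so subtract 6.
Business days: 24 − 6 = 18.

18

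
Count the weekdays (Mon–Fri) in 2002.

261

Jan 1, 2002 is a Tuesday.
That's 365 days from start to end, counting both.
365 = 7 × 52 + 1, so there are 52 full weeks plus 1 extra day.
Each full week contributes 5 weekdays (Mon–Fri): 52 × 5 = 260.
The 1 extra day is Tuesday — 1 of them qualifies.
Total: 260 + 1 = 261.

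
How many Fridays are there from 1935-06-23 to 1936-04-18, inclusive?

43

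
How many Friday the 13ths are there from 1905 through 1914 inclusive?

18

Friday-the-13ths by year:
1905: Jan, Oct
1906: Apr, Jul
1907: Sep, Dec
1908: Mar, Nov
1909: Aug
1910: May
1911: Jan, Oct
1912: Sep, Dec
1913: Jun
1914: Feb, Mar, Nov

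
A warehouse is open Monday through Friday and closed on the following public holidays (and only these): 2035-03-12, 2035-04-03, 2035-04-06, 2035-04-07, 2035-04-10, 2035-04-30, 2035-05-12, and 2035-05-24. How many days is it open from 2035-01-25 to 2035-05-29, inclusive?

83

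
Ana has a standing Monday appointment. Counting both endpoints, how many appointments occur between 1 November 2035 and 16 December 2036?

59 Mondays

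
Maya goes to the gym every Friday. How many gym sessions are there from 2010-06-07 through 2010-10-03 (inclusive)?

2010-06-07 is a Monday.
That's 119 days from start to end, counting both.
119 = 7 × 17, so the span is exactly 17 full weeks.
Each full week contributes one Friday: 17 so far.
Total: 17.

17 Fridays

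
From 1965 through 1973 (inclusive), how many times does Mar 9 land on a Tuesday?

Day of week of March 9 in each year:
1965: Tue ✓, 1966: Wed, 1967: Thu, 1968: Sat, 1969: Sun, 1970: Mon, 1971: Tue ✓, 1972: Thu, 1973: Fri
Tuesdays: 1965, 1971.

2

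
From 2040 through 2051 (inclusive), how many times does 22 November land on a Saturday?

1

Day of week of November 22 in each year:
2040: Thu, 2041: Fri, 2042: Sat ✓, 2043: Sun, 2044: Tue, 2045: Wed, 2046: Thu, 2047: Fri, 2048: Sun, 2049: Mon, 2050: Tue, 2051: Wed
Saturdays: 2042.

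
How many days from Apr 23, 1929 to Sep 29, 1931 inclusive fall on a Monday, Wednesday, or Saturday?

381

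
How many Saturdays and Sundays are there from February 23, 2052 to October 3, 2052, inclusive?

64

February 23, 2052 is a Friday.
That's 224 days from start to end, counting both.
224 = 7 × 32, so the span is exactly 32 full weeks.
Each full week contributes 2 weekend days (Sat, Sun): 32 × 2 = 64.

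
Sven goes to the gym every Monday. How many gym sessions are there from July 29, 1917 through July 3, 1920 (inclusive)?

153 Mondays

July 29, 1917 is a Sunday.
That's 1071 days from start to end, counting both.
1071 = 7 × 153, so the span is exactly 153 full weeks.
Each full week contributes one Monday: 153 so far.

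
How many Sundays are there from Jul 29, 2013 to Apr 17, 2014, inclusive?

Jul 29, 2013 is a Monday.
From Jul 29, 2013 to Apr 17, 2014 is 263 days inclusive.
263 = 7 × 37 + 4, so there are 37 full weeks plus 4 extra days.
Each full week contributes one Sunday: 37 so far.
The 4 extra days are Mon, Tue, Wed, Thu — none qualify.
Total: 37 + 0 = 37.

37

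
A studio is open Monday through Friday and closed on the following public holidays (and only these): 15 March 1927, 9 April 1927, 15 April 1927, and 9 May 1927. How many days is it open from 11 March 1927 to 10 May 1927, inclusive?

11 March 1927 is a Friday.
From 11 March 1927 to 10 May 1927 is 61 days inclusive.
61 = 7 × 8 + 5, so there are 8 full weeks plus 5 extra days.
Each full week contributes 5 weekdays (Mon–Fri): 8 × 5 = 40.
The 5 extra days are Fri, Sat, Sun, Mon, Tue — 3 of them qualify.
Total: 40 + 3 = 43.
Holidays: 15 March 1927 (Tue); 9 April 1927 (Sat); 15 April 1927 (Fri); 9 May 1927 (Mon).
3 of the 4 holidays fall on weekdays; the rest are weekends and were already excluded.
Business days: 43 − 3 = 40.

40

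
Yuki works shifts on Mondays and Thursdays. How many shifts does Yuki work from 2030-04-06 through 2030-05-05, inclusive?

8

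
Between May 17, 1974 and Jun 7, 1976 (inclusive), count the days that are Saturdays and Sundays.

216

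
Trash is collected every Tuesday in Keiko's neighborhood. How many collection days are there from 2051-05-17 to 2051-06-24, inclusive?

5

2051-05-17 is a Wednesday.
The range spans 39 days (inclusive of both endpoints).
39 = 7 × 5 + 4, so there are 5 full weeks plus 4 extra days.
Each full week contributes one Tuesday: 5 so far.
The 4 extra days are Wed, Thu, Fri, Sat — none qualify.
Total: 5 + 0 = 5.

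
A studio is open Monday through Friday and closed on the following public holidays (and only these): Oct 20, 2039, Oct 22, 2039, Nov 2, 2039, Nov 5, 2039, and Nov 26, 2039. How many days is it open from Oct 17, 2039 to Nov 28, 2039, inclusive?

29 business days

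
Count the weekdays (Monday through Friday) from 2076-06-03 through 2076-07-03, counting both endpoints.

2076-06-03 is a Wednesday.
That's 31 days from start to end, counting both.
31 = 7 × 4 + 3, so there are 4 full weeks plus 3 extra days.
Each full week contributes 5 weekdays (Mon–Fri): 4 × 5 = 20.
The 3 extra days are Wed, Thu, Fri — 3 of them qualify.
Total: 20 + 3 = 23.

23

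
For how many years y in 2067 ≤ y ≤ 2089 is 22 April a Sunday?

3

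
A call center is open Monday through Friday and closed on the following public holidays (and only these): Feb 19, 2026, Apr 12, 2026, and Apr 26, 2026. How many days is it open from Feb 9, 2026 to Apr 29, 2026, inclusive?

Feb 9, 2026 is a Monday.
The range spans 80 days (inclusive of both endpoints).
80 = 7 × 11 + 3, so there are 11 full weeks plus 3 extra days.
Each full week contributes 5 weekdays (Mon–Fri): 11 × 5 = 55.
The 3 extra days are Monday, Tuesday, Wednesday — 3 of them qualify.
Total: 55 + 3 = 58.
Holidays: Feb 19, 2026 (Thu); Apr 12, 2026 (Sun); Apr 26, 2026 (Sun).
1 of the 3 holidays fall on weekdays; the rest are weekends and were already excluded.
Business days: 58 − 1 = 57.

57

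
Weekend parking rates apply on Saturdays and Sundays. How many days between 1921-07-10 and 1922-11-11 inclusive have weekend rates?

1921-07-10 is a Sunday.
From 1921-07-10 to 1922-11-11 is 490 days inclusive.
490 = 7 × 70, so the span is exactly 70 full weeks.
Each full week contributes 2 weekend days (Sat, Sun): 70 × 2 = 140.
Total: 140.

140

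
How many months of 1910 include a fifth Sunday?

4

A month has five Sundays exactly when Sunday falls within its first (length − 28) days.
Jan: 31 days, starts Sat → 5 of Sat, Sun, Mon ✓
Feb: 28 days, starts Tue → 5 of (none)
Mar: 31 days, starts Tue → 5 of Tue, Wed, Thu
Apr: 30 days, starts Fri → 5 of Fri, Sat
May: 31 days, starts Sun → 5 of Sun, Mon, Tue ✓
Jun: 30 days, starts Wed → 5 of Wed, Thu
Jul: 31 days, starts Fri → 5 of Fri, Sat, Sun ✓
Aug: 31 days, starts Mon → 5 of Mon, Tue, Wed
Sep: 30 days, starts Thu → 5 of Thu, Fri
Oct: 31 days, starts Sat → 5 of Sat, Sun, Mon ✓
Nov: 30 days, starts Tue → 5 of Tue, Wed
Dec: 31 days, starts Thu → 5 of Thu, Fri, Sat
Months with five Sundays: Jan, May, Jul, Oct.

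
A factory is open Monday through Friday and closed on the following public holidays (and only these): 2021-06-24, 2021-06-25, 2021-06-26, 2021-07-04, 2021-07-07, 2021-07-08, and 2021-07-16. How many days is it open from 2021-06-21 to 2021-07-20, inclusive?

17 working days

2021-06-21 is a Monday.
That's 30 days from start to end, counting both.
30 = 7 × 4 + 2, so there are 4 full weeks plus 2 extra days.
Each full week contributes 5 weekdays (Mon–Fri): 4 × 5 = 20.
The 2 extra days are Monday, Tuesday — 2 of them qualify.
Total: 20 + 2 = 22.
Holidays: 2021-06-24 (Thu); 2021-06-25 (Fri); 2021-06-26 (Sat); 2021-07-04 (Sun); 2021-07-07 (Wed); 2021-07-08 (Thu); 2021-07-16 (Fri).
5 of the 7 holidays fall on weekdays; the rest are weekends and were already excluded.
Business days: 22 − 5 = 17.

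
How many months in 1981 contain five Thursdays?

A month has five Thursdays exactly when Thursday falls within its first (length − 28) days.
Jan: 31 days, starts Thu → 5 of Thu, Fri, Sat ✓
Feb: 28 days, starts Sun → 5 of (none)
Mar: 31 days, starts Sun → 5 of Sun, Mon, Tue
Apr: 30 days, starts Wed → 5 of Wed, Thu ✓
May: 31 days, starts Fri → 5 of Fri, Sat, Sun
Jun: 30 days, starts Mon → 5 of Mon, Tue
Jul: 31 days, starts Wed → 5 of Wed, Thu, Fri ✓
Aug: 31 days, starts Sat → 5 of Sat, Sun, Mon
Sep: 30 days, starts Tue → 5 of Tue, Wed
Oct: 31 days, starts Thu → 5 of Thu, Fri, Sat ✓
Nov: 30 days, starts Sun → 5 of Sun, Mon
Dec: 31 days, starts Tue → 5 of Tue, Wed, Thu ✓
Months with five Thursdays: Jan, Apr, Jul, Oct, Dec.

5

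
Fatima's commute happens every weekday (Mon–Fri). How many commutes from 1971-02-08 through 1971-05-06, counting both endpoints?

64

1971-02-08 is a Monday.
From 1971-02-08 to 1971-05-06 is 88 days inclusive.
88 = 7 × 12 + 4, so there are 12 full weeks plus 4 extra days.
Each full week contributes 5 weekdays (Mon–Fri): 12 × 5 = 60.
The 4 extra days are Mon, Tue, Wed, Thu — 4 of them qualify.
Total: 60 + 4 = 64.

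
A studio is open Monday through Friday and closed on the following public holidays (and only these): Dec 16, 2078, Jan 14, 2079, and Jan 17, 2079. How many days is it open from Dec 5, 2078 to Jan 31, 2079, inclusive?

40

Dec 5, 2078 is a Monday.
That's 58 days from start to end, counting both.
58 = 7 × 8 + 2, so there are 8 full weeks plus 2 extra days.
Each full week contributes 5 weekdays (Mon–Fri): 8 × 5 = 40.
The 2 extra days are Monday, Tuesday — 2 of them qualify.
Total: 40 + 2 = 42.
Holidays: Dec 16, 2078 (Fri); Jan 14, 2079 (Sat); Jan 17, 2079 (Tue).
2 of the 3 holidays fall on weekdays; the rest are weekends and were already excluded.
Business days: 42 − 2 = 40.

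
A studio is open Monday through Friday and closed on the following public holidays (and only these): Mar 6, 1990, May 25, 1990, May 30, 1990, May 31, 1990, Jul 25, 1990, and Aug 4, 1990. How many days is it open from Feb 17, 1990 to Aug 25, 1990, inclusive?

130

Feb 17, 1990 is a Saturday.
The range spans 190 days (inclusive of both endpoints).
190 = 7 × 27 + 1, so there are 27 full weeks plus 1 extra day.
Each full week contributes 5 weekdays (Mon–Fri): 27 × 5 = 135.
The 1 extra day is Sat — none qualify.
Total: 135 + 0 = 135.
Holidays: Mar 6, 1990 (Tue); May 25, 1990 (Fri); May 30, 1990 (Wed); May 31, 1990 (Thu); Jul 25, 1990 (Wed); Aug 4, 1990 (Sat).
5 of the 6 holidays fall on weekdays; the rest are weekends and were already excluded.
Business days: 135 − 5 = 130.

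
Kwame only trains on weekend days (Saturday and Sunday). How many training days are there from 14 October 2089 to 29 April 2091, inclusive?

162

14 October 2089 is a Friday.
That's 563 days from start to end, counting both.
563 = 7 × 80 + 3, so there are 80 full weeks plus 3 extra days.
Each full week contributes 2 weekend days (Sat, Sun): 80 × 2 = 160.
The 3 extra days are Fri, Sat, Sun — 2 of them qualify.
Total: 160 + 2 = 162.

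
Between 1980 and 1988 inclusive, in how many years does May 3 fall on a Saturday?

2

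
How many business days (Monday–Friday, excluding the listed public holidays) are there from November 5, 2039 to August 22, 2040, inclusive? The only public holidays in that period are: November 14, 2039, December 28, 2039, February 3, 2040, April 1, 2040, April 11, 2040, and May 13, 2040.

204

November 5, 2039 is a Saturday.
From November 5, 2039 to August 22, 2040 is 292 days inclusive.
292 = 7 × 41 + 5, so there are 41 full weeks plus 5 extra days.
Each full week contributes 5 weekdays (Mon–Fri): 41 × 5 = 205.
The 5 extra days are Sat, Sun, Mon, Tue, Wed — 3 of them qualify.
Total: 205 + 3 = 208.
Holidays: November 14, 2039 (Mon); December 28, 2039 (Wed); February 3, 2040 (Fri); April 1, 2040 (Sun); April 11, 2040 (Wed); May 13, 2040 (Sun).
4 of the 6 holidays fall on weekdays; the rest are weekends and were already excluded.
Business days: 208 − 4 = 204.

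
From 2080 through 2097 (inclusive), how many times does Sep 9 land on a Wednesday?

2

Day of week of September 9 in each year:
2080: Mon, 2081: Tue, 2082: Wed ✓, 2083: Thu, 2084: Sat, 2085: Sun, 2086: Mon, 2087: Tue, 2088: Thu, 2089: Fri, 2090: Sat, 2091: Sun, 2092: Tue, 2093: Wed ✓, 2094: Thu, 2095: Fri, 2096: Sun, 2097: Mon
Wednesdays: 2082, 2093.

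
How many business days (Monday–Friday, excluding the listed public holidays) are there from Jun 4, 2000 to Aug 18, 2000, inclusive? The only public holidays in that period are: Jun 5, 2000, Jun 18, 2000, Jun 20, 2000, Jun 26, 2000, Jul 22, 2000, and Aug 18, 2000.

51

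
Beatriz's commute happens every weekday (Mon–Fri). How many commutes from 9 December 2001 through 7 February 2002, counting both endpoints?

44 weekdays

9 December 2001 is a Sunday.
From 9 December 2001 to 7 February 2002 is 61 days inclusive.
61 = 7 × 8 + 5, so there are 8 full weeks plus 5 extra days.
Each full week contributes 5 weekdays (Mon–Fri): 8 × 5 = 40.
The 5 extra days are Sunday, Monday, Tuesday, Wednesday, Thursday — 4 of them qualify.
Total: 40 + 4 = 44.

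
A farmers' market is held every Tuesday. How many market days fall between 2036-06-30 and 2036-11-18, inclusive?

2036-06-30 is a Monday.
That's 142 days from start to end, counting both.
142 = 7 × 20 + 2, so there are 20 full weeks plus 2 extra days.
Each full week contributes one Tuesday: 20 so far.
The 2 extra days are Mon, Tue — 1 of them qualifies.
Total: 20 + 1 = 21.

21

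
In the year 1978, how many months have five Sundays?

A month has five Sundays exactly when Sunday falls within its first (length − 28) days.
Jan: 31 days, starts Sun → 5 of Sun, Mon, Tue ✓
Feb: 28 days, starts Wed → 5 of (none)
Mar: 31 days, starts Wed → 5 of Wed, Thu, Fri
Apr: 30 days, starts Sat → 5 of Sat, Sun ✓
May: 31 days, starts Mon → 5 of Mon, Tue, Wed
Jun: 30 days, starts Thu → 5 of Thu, Fri
Jul: 31 days, starts Sat → 5 of Sat, Sun, Mon ✓
Aug: 31 days, starts Tue → 5 of Tue, Wed, Thu
Sep: 30 days, starts Fri → 5 of Fri, Sat
Oct: 31 days, starts Sun → 5 of Sun, Mon, Tue ✓
Nov: 30 days, starts Wed → 5 of Wed, Thu
Dec: 31 days, starts Fri → 5 of Fri, Sat, Sun ✓
Months with five Sundays: Jan, Apr, Jul, Oct, Dec.

5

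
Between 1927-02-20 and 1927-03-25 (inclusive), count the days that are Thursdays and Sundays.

1927-02-20 is a Sunday.
The range spans 34 days (inclusive of both endpoints).
34 = 7 × 4 + 6, so there are 4 full weeks plus 6 extra days.
Each full week contributes 2 days from the set (Thu, Sun): 4 × 2 = 8.
The 6 extra days are Sun, Mon, Tue, Wed, Thu, Fri — 2 of them qualify.
Total: 8 + 2 = 10.

10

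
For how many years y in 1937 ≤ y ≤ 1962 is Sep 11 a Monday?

4

Day of week of September 11 in each year:
1937: Sat, 1938: Sun, 1939: Mon ✓, 1940: Wed, 1941: Thu, 1942: Fri, 1943: Sat, 1944: Mon ✓, 1945: Tue, 1946: Wed, 1947: Thu, 1948: Sat, 1949: Sun, 1950: Mon ✓, 1951: Tue, 1952: Thu, 1953: Fri, 1954: Sat, 1955: Sun, 1956: Tue, 1957: Wed, 1958: Thu, 1959: Fri, 1960: Sun, 1961: Mon ✓, 1962: Tue
Mondays: 1939, 1944, 1950, 1961.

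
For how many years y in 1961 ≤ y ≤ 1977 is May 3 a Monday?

Day of week of May 3 in each year:
1961: Wed, 1962: Thu, 1963: Fri, 1964: Sun, 1965: Mon ✓, 1966: Tue, 1967: Wed, 1968: Fri, 1969: Sat, 1970: Sun, 1971: Mon ✓, 1972: Wed, 1973: Thu, 1974: Fri, 1975: Sat, 1976: Mon ✓, 1977: Tue
Mondays: 1965, 1971, 1976.

3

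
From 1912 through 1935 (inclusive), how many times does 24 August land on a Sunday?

Day of week of August 24 in each year:
1912: Sat, 1913: Sun ✓, 1914: Mon, 1915: Tue, 1916: Thu, 1917: Fri, 1918: Sat, 1919: Sun ✓, 1920: Tue, 1921: Wed, 1922: Thu, 1923: Fri, 1924: Sun ✓, 1925: Mon, 1926: Tue, 1927: Wed, 1928: Fri, 1929: Sat, 1930: Sun ✓, 1931: Mon, 1932: Wed, 1933: Thu, 1934: Fri, 1935: Sat
Sundays: 1913, 1919, 1924, 1930.

4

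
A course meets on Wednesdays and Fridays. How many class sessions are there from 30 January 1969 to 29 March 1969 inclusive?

17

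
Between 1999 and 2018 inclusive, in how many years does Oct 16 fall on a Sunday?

3

Day of week of October 16 in each year:
1999: Sat, 2000: Mon, 2001: Tue, 2002: Wed, 2003: Thu, 2004: Sat, 2005: Sun ✓, 2006: Mon, 2007: Tue, 2008: Thu, 2009: Fri, 2010: Sat, 2011: Sun ✓, 2012: Tue, 2013: Wed, 2014: Thu, 2015: Fri, 2016: Sun ✓, 2017: Mon, 2018: Tue
Sundays: 2005, 2011, 2016.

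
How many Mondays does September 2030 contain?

5

1 September 2030 is a Sunday.
That's 30 days from start to end, counting both.
30 = 7 × 4 + 2, so there are 4 full weeks plus 2 extra days.
Each full week contributes one Monday: 4 so far.
The 2 extra days are Sunday, Monday — 1 of them qualifies.
Total: 4 + 1 = 5.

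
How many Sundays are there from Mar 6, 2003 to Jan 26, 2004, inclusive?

Mar 6, 2003 is a Thursday.
That's 327 days from start to end, counting both.
327 = 7 × 46 + 5, so there are 46 full weeks plus 5 extra days.
Each full week contributes one Sunday: 46 so far.
The 5 extra days are Thu, Fri, Sat, Sun, Mon — 1 of them qualifies.
Total: 46 + 1 = 47.

47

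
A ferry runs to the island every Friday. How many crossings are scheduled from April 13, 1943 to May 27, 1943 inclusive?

April 13, 1943 is a Tuesday.
From April 13, 1943 to May 27, 1943 is 45 days inclusive.
45 = 7 × 6 + 3, so there are 6 full weeks plus 3 extra days.
Each full week contributes one Friday: 6 so far.
The 3 extra days are Tue, Wed, Thu — none qualify.
Total: 6 + 0 = 6.

6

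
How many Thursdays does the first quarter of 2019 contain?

Jan 1, 2019 is a Tuesday.
From Jan 1, 2019 to Mar 31, 2019 is 90 days inclusive.
90 = 7 × 12 + 6, so there are 12 full weeks plus 6 extra days.
Each full week contributes one Thursday: 12 so far.
The 6 extra days are Tuesday, Wednesday, Thursday, Friday, Saturday, Sunday — 1 of them qualifies.
Total: 12 + 1 = 13.

13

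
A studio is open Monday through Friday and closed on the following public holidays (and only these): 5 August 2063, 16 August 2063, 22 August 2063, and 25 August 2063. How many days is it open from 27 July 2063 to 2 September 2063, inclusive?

24 business days

27 July 2063 is a Friday.
From 27 July 2063 to 2 September 2063 is 38 days inclusive.
38 = 7 × 5 + 3, so there are 5 full weeks plus 3 extra days.
Each full week contributes 5 weekdays (Mon–Fri): 5 × 5 = 25.
The 3 extra days are Friday, Saturday, Sunday — 1 of them qualifies.
Total: 25 + 1 = 26.
Holidays: 5 August 2063 (Sun); 16 August 2063 (Thu); 22 August 2063 (Wed); 25 August 2063 (Sat).
2 of the 4 holidays fall on weekdays; the rest are weekends and were already excluded.
Business days: 26 − 2 = 24.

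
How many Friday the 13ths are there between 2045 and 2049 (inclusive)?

9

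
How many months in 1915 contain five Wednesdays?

A month has five Wednesdays exactly when Wednesday falls within its first (length − 28) days.
Jan: 31 days, starts Fri → 5 of Fri, Sat, Sun
Feb: 28 days, starts Mon → 5 of (none)
Mar: 31 days, starts Mon → 5 of Mon, Tue, Wed ✓
Apr: 30 days, starts Thu → 5 of Thu, Fri
May: 31 days, starts Sat → 5 of Sat, Sun, Mon
Jun: 30 days, starts Tue → 5 of Tue, Wed ✓
Jul: 31 days, starts Thu → 5 of Thu, Fri, Sat
Aug: 31 days, starts Sun → 5 of Sun, Mon, Tue
Sep: 30 days, starts Wed → 5 of Wed, Thu ✓
Oct: 31 days, starts Fri → 5 of Fri, Sat, Sun
Nov: 30 days, starts Mon → 5 of Mon, Tue
Dec: 31 days, starts Wed → 5 of Wed, Thu, Fri ✓
Months with five Wednesdays: Mar, Jun, Sep, Dec.

4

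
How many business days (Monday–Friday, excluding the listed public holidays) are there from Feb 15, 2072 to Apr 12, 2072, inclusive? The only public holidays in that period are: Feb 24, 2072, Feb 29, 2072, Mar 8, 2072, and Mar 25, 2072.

38

Feb 15, 2072 is a Monday.
That's 58 days from start to end, counting both.
58 = 7 × 8 + 2, so there are 8 full weeks plus 2 extra days.
Each full week contributes 5 weekdays (Mon–Fri): 8 × 5 = 40.
The 2 extra days are Monday, Tuesday — 2 of them qualify.
Total: 40 + 2 = 42.
Holidays: Feb 24, 2072 (Wed); Feb 29, 2072 (Mon); Mar 8, 2072 (Tue); Mar 25, 2072 (Fri).
All 4 holidays fall on weekdays, so subtract 4.
Business days: 42 − 4 = 38.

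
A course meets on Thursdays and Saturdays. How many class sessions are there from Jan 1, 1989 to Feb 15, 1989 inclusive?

Jan 1, 1989 is a Sunday.
The range spans 46 days (inclusive of both endpoints).
46 = 7 × 6 + 4, so there are 6 full weeks plus 4 extra days.
Each full week contributes 2 days from the set (Thu, Sat): 6 × 2 = 12.
The 4 extra days are Sun, Mon, Tue, Wed — none qualify.
Total: 12 + 0 = 12.

12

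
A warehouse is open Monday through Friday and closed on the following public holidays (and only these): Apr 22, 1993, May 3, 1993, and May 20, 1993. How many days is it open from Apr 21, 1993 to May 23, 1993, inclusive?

Apr 21, 1993 is a Wednesday.
That's 33 days from start to end, counting both.
33 = 7 × 4 + 5, so there are 4 full weeks plus 5 extra days.
Each full week contributes 5 weekdays (Mon–Fri): 4 × 5 = 20.
The 5 extra days are Wednesday, Thursday, Friday, Saturday, Sunday — 3 of them qualify.
Total: 20 + 3 = 23.
Holidays: Apr 22, 1993 (Thu); May 3, 1993 (Mon); May 20, 1993 (Thu).
All 3 holidays fall on weekdays, so subtract 3.
Business days: 23 − 3 = 20.

20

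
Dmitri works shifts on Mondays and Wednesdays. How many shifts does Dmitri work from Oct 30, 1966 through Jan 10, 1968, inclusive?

Oct 30, 1966 is a Sunday.
The range spans 438 days (inclusive of both endpoints).
438 = 7 × 62 + 4, so there are 62 full weeks plus 4 extra days.
Each full week contributes 2 days from the set (Mon, Wed): 62 × 2 = 124.
The 4 extra days are Sunday, Monday, Tuesday, Wednesday — 2 of them qualify.
Total: 124 + 2 = 126.

126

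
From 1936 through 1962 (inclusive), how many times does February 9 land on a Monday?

4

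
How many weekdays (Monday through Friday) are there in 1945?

January 1, 1945 is a Monday.
That's 365 days from start to end, counting both.
365 = 7 × 52 + 1, so there are 52 full weeks plus 1 extra day.
Each full week contributes 5 weekdays (Mon–Fri): 52 × 5 = 260.
The 1 extra day is Monday — 1 of them qualifies.
Total: 260 + 1 = 261.

261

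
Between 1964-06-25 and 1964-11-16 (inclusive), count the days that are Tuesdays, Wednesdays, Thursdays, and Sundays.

1964-06-25 is a Thursday.
The range spans 145 days (inclusive of both endpoints).
145 = 7 × 20 + 5, so there are 20 full weeks plus 5 extra days.
Each full week contributes 4 days from the set (Tue, Wed, Thu, Sun): 20 × 4 = 80.
The 5 extra days are Thursday, Friday, Saturday, Sunday, Monday — 2 of them qualify.
Total: 80 + 2 = 82.

82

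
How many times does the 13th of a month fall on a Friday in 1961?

The 13th falls on a Friday when the month's 13th has weekday Fri.
Jan 13 is Fri ✓; Feb 13 is Mon; Mar 13 is Mon; Apr 13 is Thu; May 13 is Sat; Jun 13 is Tue; Jul 13 is Thu; Aug 13 is Sun; Sep 13 is Wed; Oct 13 is Fri ✓; Nov 13 is Mon; Dec 13 is Wed.
Friday the 13ths: Jan, Oct.

2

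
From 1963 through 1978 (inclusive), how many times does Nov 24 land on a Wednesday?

3

Day of week of November 24 in each year:
1963: Sun, 1964: Tue, 1965: Wed ✓, 1966: Thu, 1967: Fri, 1968: Sun, 1969: Mon, 1970: Tue, 1971: Wed ✓, 1972: Fri, 1973: Sat, 1974: Sun, 1975: Mon, 1976: Wed ✓, 1977: Thu, 1978: Fri
Wednesdays: 1965, 1971, 1976.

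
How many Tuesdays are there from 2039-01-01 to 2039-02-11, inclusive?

6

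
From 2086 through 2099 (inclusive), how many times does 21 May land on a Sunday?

Day of week of May 21 in each year:
2086: Tue, 2087: Wed, 2088: Fri, 2089: Sat, 2090: Sun ✓, 2091: Mon, 2092: Wed, 2093: Thu, 2094: Fri, 2095: Sat, 2096: Mon, 2097: Tue, 2098: Wed, 2099: Thu
Sundays: 2090.

1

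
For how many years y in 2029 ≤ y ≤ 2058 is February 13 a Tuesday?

5

Day of week of February 13 in each year:
2029: Tue ✓, 2030: Wed, 2031: Thu, 2032: Fri, 2033: Sun, 2034: Mon, 2035: Tue ✓, 2036: Wed, 2037: Fri, 2038: Sat, 2039: Sun, 2040: Mon, 2041: Wed, 2042: Thu, 2043: Fri, 2044: Sat, 2045: Mon, 2046: Tue ✓, 2047: Wed, 2048: Thu, 2049: Sat, 2050: Sun, 2051: Mon, 2052: Tue ✓, 2053: Thu, 2054: Fri, 2055: Sat, 2056: Sun, 2057: Tue ✓, 2058: Wed
Tuesdays: 2029, 2035, 2046, 2052, 2057.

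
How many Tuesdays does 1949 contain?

52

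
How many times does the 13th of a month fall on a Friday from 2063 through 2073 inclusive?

20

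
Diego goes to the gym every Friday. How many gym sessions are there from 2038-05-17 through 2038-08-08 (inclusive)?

2038-05-17 is a Monday.
The range spans 84 days (inclusive of both endpoints).
84 = 7 × 12, so the span is exactly 12 full weeks.
Each full week contributes one Friday: 12 so far.
Total: 12.

12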